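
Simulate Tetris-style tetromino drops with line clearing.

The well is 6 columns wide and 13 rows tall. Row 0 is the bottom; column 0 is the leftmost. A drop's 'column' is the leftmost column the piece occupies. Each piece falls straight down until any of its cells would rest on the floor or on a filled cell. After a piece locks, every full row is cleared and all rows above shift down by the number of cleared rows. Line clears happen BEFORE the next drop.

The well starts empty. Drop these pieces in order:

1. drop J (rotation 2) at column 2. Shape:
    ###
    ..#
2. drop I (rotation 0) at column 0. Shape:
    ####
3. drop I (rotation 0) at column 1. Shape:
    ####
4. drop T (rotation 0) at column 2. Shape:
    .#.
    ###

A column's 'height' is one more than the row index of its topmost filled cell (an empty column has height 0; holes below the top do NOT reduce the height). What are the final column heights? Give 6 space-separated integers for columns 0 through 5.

Drop 1: J rot2 at col 2 lands with bottom-row=0; cleared 0 line(s) (total 0); column heights now [0 0 2 2 2 0], max=2
Drop 2: I rot0 at col 0 lands with bottom-row=2; cleared 0 line(s) (total 0); column heights now [3 3 3 3 2 0], max=3
Drop 3: I rot0 at col 1 lands with bottom-row=3; cleared 0 line(s) (total 0); column heights now [3 4 4 4 4 0], max=4
Drop 4: T rot0 at col 2 lands with bottom-row=4; cleared 0 line(s) (total 0); column heights now [3 4 5 6 5 0], max=6

Answer: 3 4 5 6 5 0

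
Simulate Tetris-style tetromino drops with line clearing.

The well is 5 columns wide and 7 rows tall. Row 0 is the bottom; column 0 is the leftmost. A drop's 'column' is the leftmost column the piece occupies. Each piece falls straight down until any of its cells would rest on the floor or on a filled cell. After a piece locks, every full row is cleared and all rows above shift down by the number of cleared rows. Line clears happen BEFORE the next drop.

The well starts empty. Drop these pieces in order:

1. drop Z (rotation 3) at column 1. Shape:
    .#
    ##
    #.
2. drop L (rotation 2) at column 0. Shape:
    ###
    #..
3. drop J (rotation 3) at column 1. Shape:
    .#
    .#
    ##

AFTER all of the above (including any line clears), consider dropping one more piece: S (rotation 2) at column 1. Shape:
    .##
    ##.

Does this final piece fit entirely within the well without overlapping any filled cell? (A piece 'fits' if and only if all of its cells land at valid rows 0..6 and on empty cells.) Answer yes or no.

Drop 1: Z rot3 at col 1 lands with bottom-row=0; cleared 0 line(s) (total 0); column heights now [0 2 3 0 0], max=3
Drop 2: L rot2 at col 0 lands with bottom-row=2; cleared 0 line(s) (total 0); column heights now [4 4 4 0 0], max=4
Drop 3: J rot3 at col 1 lands with bottom-row=4; cleared 0 line(s) (total 0); column heights now [4 5 7 0 0], max=7
Test piece S rot2 at col 1 (width 3): heights before test = [4 5 7 0 0]; fits = False

Answer: no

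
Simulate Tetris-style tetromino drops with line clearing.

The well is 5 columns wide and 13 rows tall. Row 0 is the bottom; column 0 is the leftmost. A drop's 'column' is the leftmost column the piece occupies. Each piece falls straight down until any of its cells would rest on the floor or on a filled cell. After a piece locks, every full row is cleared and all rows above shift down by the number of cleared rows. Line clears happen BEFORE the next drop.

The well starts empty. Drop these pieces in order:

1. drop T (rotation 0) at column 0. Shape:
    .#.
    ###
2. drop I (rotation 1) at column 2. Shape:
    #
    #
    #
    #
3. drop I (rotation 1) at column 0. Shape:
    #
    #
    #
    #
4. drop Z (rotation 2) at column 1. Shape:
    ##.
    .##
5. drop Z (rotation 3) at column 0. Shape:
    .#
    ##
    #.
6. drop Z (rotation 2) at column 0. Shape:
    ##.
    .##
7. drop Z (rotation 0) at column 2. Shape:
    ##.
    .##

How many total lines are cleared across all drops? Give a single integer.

Drop 1: T rot0 at col 0 lands with bottom-row=0; cleared 0 line(s) (total 0); column heights now [1 2 1 0 0], max=2
Drop 2: I rot1 at col 2 lands with bottom-row=1; cleared 0 line(s) (total 0); column heights now [1 2 5 0 0], max=5
Drop 3: I rot1 at col 0 lands with bottom-row=1; cleared 0 line(s) (total 0); column heights now [5 2 5 0 0], max=5
Drop 4: Z rot2 at col 1 lands with bottom-row=5; cleared 0 line(s) (total 0); column heights now [5 7 7 6 0], max=7
Drop 5: Z rot3 at col 0 lands with bottom-row=6; cleared 0 line(s) (total 0); column heights now [8 9 7 6 0], max=9
Drop 6: Z rot2 at col 0 lands with bottom-row=9; cleared 0 line(s) (total 0); column heights now [11 11 10 6 0], max=11
Drop 7: Z rot0 at col 2 lands with bottom-row=9; cleared 0 line(s) (total 0); column heights now [11 11 11 11 10], max=11

Answer: 0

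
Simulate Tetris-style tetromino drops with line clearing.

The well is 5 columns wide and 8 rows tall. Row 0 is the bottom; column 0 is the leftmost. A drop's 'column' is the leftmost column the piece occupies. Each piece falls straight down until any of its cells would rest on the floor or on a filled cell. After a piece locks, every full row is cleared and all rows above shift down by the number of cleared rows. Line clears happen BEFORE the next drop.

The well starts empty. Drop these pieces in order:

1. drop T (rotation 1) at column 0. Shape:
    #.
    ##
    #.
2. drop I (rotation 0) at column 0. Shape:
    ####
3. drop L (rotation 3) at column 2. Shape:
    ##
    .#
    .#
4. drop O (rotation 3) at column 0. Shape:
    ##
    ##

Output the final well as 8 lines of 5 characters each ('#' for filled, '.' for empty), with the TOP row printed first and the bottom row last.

Answer: .....
..##.
##.#.
##.#.
####.
#....
##...
#....

Derivation:
Drop 1: T rot1 at col 0 lands with bottom-row=0; cleared 0 line(s) (total 0); column heights now [3 2 0 0 0], max=3
Drop 2: I rot0 at col 0 lands with bottom-row=3; cleared 0 line(s) (total 0); column heights now [4 4 4 4 0], max=4
Drop 3: L rot3 at col 2 lands with bottom-row=4; cleared 0 line(s) (total 0); column heights now [4 4 7 7 0], max=7
Drop 4: O rot3 at col 0 lands with bottom-row=4; cleared 0 line(s) (total 0); column heights now [6 6 7 7 0], max=7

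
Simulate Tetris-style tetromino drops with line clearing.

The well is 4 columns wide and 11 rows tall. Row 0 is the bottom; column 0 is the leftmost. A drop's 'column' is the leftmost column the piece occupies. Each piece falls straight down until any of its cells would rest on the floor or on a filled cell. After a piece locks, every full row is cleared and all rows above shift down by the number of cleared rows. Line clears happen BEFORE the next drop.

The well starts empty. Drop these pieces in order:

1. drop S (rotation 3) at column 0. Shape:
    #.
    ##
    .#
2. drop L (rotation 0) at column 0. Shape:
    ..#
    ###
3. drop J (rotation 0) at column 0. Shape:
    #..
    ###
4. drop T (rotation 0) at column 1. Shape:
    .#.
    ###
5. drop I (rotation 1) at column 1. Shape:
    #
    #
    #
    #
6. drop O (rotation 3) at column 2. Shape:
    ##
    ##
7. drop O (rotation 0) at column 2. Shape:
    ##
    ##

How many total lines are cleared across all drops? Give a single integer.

Answer: 1

Derivation:
Drop 1: S rot3 at col 0 lands with bottom-row=0; cleared 0 line(s) (total 0); column heights now [3 2 0 0], max=3
Drop 2: L rot0 at col 0 lands with bottom-row=3; cleared 0 line(s) (total 0); column heights now [4 4 5 0], max=5
Drop 3: J rot0 at col 0 lands with bottom-row=5; cleared 0 line(s) (total 0); column heights now [7 6 6 0], max=7
Drop 4: T rot0 at col 1 lands with bottom-row=6; cleared 1 line(s) (total 1); column heights now [6 6 7 0], max=7
Drop 5: I rot1 at col 1 lands with bottom-row=6; cleared 0 line(s) (total 1); column heights now [6 10 7 0], max=10
Drop 6: O rot3 at col 2 lands with bottom-row=7; cleared 0 line(s) (total 1); column heights now [6 10 9 9], max=10
Drop 7: O rot0 at col 2 lands with bottom-row=9; cleared 0 line(s) (total 1); column heights now [6 10 11 11], max=11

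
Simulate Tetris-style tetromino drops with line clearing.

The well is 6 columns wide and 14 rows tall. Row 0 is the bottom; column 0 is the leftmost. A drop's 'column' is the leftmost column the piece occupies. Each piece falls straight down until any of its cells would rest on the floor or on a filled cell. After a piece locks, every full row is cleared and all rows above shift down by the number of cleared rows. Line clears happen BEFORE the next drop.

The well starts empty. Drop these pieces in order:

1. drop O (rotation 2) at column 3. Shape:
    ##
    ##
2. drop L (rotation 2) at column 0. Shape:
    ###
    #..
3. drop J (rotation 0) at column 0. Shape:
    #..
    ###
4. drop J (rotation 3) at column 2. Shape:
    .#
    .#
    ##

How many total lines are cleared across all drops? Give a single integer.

Drop 1: O rot2 at col 3 lands with bottom-row=0; cleared 0 line(s) (total 0); column heights now [0 0 0 2 2 0], max=2
Drop 2: L rot2 at col 0 lands with bottom-row=0; cleared 0 line(s) (total 0); column heights now [2 2 2 2 2 0], max=2
Drop 3: J rot0 at col 0 lands with bottom-row=2; cleared 0 line(s) (total 0); column heights now [4 3 3 2 2 0], max=4
Drop 4: J rot3 at col 2 lands with bottom-row=3; cleared 0 line(s) (total 0); column heights now [4 3 4 6 2 0], max=6

Answer: 0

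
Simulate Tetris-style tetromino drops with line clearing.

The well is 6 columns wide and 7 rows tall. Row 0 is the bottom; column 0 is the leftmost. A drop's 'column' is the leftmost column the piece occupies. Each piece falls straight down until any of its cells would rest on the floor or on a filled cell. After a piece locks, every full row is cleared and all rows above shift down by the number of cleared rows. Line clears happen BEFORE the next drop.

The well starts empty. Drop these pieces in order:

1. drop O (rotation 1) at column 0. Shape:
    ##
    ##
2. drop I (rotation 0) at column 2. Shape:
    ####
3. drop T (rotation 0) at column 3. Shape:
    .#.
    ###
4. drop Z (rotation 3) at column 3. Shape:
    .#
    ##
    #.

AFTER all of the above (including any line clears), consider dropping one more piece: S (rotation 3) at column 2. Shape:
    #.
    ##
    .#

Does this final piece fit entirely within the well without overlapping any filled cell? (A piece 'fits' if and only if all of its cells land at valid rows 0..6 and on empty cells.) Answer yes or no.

Drop 1: O rot1 at col 0 lands with bottom-row=0; cleared 0 line(s) (total 0); column heights now [2 2 0 0 0 0], max=2
Drop 2: I rot0 at col 2 lands with bottom-row=0; cleared 1 line(s) (total 1); column heights now [1 1 0 0 0 0], max=1
Drop 3: T rot0 at col 3 lands with bottom-row=0; cleared 0 line(s) (total 1); column heights now [1 1 0 1 2 1], max=2
Drop 4: Z rot3 at col 3 lands with bottom-row=1; cleared 0 line(s) (total 1); column heights now [1 1 0 3 4 1], max=4
Test piece S rot3 at col 2 (width 2): heights before test = [1 1 0 3 4 1]; fits = True

Answer: yes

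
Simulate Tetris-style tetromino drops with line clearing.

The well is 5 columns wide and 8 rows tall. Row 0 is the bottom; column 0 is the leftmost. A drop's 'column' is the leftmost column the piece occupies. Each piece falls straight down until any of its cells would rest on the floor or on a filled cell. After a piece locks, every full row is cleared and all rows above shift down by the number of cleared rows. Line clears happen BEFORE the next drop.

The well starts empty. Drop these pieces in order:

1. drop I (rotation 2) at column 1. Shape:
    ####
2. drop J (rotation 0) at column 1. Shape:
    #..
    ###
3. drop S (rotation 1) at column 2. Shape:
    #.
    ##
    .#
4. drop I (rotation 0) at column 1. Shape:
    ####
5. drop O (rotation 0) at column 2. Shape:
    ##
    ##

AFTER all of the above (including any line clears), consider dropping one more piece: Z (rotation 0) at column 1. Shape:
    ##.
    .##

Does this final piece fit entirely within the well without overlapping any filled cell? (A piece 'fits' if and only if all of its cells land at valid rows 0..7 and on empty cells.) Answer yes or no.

Drop 1: I rot2 at col 1 lands with bottom-row=0; cleared 0 line(s) (total 0); column heights now [0 1 1 1 1], max=1
Drop 2: J rot0 at col 1 lands with bottom-row=1; cleared 0 line(s) (total 0); column heights now [0 3 2 2 1], max=3
Drop 3: S rot1 at col 2 lands with bottom-row=2; cleared 0 line(s) (total 0); column heights now [0 3 5 4 1], max=5
Drop 4: I rot0 at col 1 lands with bottom-row=5; cleared 0 line(s) (total 0); column heights now [0 6 6 6 6], max=6
Drop 5: O rot0 at col 2 lands with bottom-row=6; cleared 0 line(s) (total 0); column heights now [0 6 8 8 6], max=8
Test piece Z rot0 at col 1 (width 3): heights before test = [0 6 8 8 6]; fits = False

Answer: no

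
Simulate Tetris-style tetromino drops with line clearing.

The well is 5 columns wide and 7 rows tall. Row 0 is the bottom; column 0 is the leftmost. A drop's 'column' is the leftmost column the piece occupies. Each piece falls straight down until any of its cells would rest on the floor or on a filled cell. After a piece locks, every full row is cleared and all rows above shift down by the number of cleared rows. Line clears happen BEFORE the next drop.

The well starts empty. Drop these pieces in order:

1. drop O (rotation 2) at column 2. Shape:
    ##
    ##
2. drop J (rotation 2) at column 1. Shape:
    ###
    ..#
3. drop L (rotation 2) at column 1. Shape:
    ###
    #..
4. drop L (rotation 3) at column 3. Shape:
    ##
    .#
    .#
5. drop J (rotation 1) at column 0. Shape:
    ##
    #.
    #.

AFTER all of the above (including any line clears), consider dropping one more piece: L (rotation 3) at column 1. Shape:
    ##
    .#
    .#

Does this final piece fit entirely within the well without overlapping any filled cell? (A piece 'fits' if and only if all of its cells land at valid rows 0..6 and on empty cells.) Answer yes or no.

Drop 1: O rot2 at col 2 lands with bottom-row=0; cleared 0 line(s) (total 0); column heights now [0 0 2 2 0], max=2
Drop 2: J rot2 at col 1 lands with bottom-row=2; cleared 0 line(s) (total 0); column heights now [0 4 4 4 0], max=4
Drop 3: L rot2 at col 1 lands with bottom-row=4; cleared 0 line(s) (total 0); column heights now [0 6 6 6 0], max=6
Drop 4: L rot3 at col 3 lands with bottom-row=4; cleared 0 line(s) (total 0); column heights now [0 6 6 7 7], max=7
Drop 5: J rot1 at col 0 lands with bottom-row=4; cleared 1 line(s) (total 1); column heights now [6 6 4 6 6], max=6
Test piece L rot3 at col 1 (width 2): heights before test = [6 6 4 6 6]; fits = True

Answer: yes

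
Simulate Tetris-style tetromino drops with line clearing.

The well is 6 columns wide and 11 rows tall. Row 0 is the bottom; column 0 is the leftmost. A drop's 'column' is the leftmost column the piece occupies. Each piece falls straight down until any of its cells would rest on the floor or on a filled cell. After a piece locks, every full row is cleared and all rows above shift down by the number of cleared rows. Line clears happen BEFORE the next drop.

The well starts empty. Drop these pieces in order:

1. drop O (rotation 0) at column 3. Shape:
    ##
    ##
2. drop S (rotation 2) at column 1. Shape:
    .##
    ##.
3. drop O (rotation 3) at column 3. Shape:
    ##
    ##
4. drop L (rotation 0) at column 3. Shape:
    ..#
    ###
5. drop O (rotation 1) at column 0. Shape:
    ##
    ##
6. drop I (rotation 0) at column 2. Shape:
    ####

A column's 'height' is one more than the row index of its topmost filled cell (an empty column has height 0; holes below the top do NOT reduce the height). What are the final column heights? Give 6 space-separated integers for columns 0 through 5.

Drop 1: O rot0 at col 3 lands with bottom-row=0; cleared 0 line(s) (total 0); column heights now [0 0 0 2 2 0], max=2
Drop 2: S rot2 at col 1 lands with bottom-row=1; cleared 0 line(s) (total 0); column heights now [0 2 3 3 2 0], max=3
Drop 3: O rot3 at col 3 lands with bottom-row=3; cleared 0 line(s) (total 0); column heights now [0 2 3 5 5 0], max=5
Drop 4: L rot0 at col 3 lands with bottom-row=5; cleared 0 line(s) (total 0); column heights now [0 2 3 6 6 7], max=7
Drop 5: O rot1 at col 0 lands with bottom-row=2; cleared 0 line(s) (total 0); column heights now [4 4 3 6 6 7], max=7
Drop 6: I rot0 at col 2 lands with bottom-row=7; cleared 0 line(s) (total 0); column heights now [4 4 8 8 8 8], max=8

Answer: 4 4 8 8 8 8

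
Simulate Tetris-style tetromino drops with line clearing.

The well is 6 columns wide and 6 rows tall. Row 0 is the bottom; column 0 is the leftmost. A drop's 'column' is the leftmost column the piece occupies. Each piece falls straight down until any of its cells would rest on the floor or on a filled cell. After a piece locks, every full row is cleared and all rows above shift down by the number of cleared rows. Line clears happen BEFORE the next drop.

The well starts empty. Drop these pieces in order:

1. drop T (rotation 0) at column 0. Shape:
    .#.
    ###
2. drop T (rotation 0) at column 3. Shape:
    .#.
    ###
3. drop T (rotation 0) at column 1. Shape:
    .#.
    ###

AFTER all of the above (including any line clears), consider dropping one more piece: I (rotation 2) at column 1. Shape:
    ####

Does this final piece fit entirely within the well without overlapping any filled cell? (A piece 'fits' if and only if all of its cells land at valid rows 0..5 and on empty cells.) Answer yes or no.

Drop 1: T rot0 at col 0 lands with bottom-row=0; cleared 0 line(s) (total 0); column heights now [1 2 1 0 0 0], max=2
Drop 2: T rot0 at col 3 lands with bottom-row=0; cleared 1 line(s) (total 1); column heights now [0 1 0 0 1 0], max=1
Drop 3: T rot0 at col 1 lands with bottom-row=1; cleared 0 line(s) (total 1); column heights now [0 2 3 2 1 0], max=3
Test piece I rot2 at col 1 (width 4): heights before test = [0 2 3 2 1 0]; fits = True

Answer: yes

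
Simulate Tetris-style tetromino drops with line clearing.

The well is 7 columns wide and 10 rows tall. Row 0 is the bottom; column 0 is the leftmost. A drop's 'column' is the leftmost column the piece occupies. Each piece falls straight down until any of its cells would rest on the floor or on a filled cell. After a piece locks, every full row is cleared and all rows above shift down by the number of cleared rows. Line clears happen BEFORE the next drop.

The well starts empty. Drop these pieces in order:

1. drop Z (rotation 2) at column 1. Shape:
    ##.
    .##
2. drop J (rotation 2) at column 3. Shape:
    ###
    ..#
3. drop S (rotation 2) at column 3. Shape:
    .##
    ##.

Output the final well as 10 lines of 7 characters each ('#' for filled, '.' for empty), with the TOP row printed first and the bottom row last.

Drop 1: Z rot2 at col 1 lands with bottom-row=0; cleared 0 line(s) (total 0); column heights now [0 2 2 1 0 0 0], max=2
Drop 2: J rot2 at col 3 lands with bottom-row=0; cleared 0 line(s) (total 0); column heights now [0 2 2 2 2 2 0], max=2
Drop 3: S rot2 at col 3 lands with bottom-row=2; cleared 0 line(s) (total 0); column heights now [0 2 2 3 4 4 0], max=4

Answer: .......
.......
.......
.......
.......
.......
....##.
...##..
.#####.
..##.#.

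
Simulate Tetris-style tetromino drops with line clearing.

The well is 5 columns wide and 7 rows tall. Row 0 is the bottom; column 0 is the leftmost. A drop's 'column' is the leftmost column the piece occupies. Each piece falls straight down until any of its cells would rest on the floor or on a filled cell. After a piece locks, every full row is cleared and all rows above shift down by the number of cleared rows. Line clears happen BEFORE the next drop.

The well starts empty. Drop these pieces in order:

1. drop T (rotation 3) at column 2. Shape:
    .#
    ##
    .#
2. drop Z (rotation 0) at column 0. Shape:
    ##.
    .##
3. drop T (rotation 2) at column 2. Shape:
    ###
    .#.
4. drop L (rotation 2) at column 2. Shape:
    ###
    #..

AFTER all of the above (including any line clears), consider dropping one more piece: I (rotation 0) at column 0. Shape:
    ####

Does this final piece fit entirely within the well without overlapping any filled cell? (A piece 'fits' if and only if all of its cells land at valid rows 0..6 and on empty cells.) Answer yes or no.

Answer: no

Derivation:
Drop 1: T rot3 at col 2 lands with bottom-row=0; cleared 0 line(s) (total 0); column heights now [0 0 2 3 0], max=3
Drop 2: Z rot0 at col 0 lands with bottom-row=2; cleared 0 line(s) (total 0); column heights now [4 4 3 3 0], max=4
Drop 3: T rot2 at col 2 lands with bottom-row=3; cleared 0 line(s) (total 0); column heights now [4 4 5 5 5], max=5
Drop 4: L rot2 at col 2 lands with bottom-row=5; cleared 0 line(s) (total 0); column heights now [4 4 7 7 7], max=7
Test piece I rot0 at col 0 (width 4): heights before test = [4 4 7 7 7]; fits = False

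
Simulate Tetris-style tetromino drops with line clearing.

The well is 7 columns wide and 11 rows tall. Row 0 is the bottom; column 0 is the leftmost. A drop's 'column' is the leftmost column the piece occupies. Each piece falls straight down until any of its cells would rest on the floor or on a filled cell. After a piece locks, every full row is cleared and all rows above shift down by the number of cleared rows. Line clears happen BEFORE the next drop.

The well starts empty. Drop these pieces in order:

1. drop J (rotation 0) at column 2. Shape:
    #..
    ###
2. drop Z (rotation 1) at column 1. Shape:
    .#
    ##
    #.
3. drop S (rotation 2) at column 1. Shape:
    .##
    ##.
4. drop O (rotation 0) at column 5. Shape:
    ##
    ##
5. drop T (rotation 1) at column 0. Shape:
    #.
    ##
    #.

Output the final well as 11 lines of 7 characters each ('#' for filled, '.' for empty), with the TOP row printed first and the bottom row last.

Answer: .......
.......
.......
.......
#......
####...
###....
..#....
.##....
.##..##
..#####

Derivation:
Drop 1: J rot0 at col 2 lands with bottom-row=0; cleared 0 line(s) (total 0); column heights now [0 0 2 1 1 0 0], max=2
Drop 2: Z rot1 at col 1 lands with bottom-row=1; cleared 0 line(s) (total 0); column heights now [0 3 4 1 1 0 0], max=4
Drop 3: S rot2 at col 1 lands with bottom-row=4; cleared 0 line(s) (total 0); column heights now [0 5 6 6 1 0 0], max=6
Drop 4: O rot0 at col 5 lands with bottom-row=0; cleared 0 line(s) (total 0); column heights now [0 5 6 6 1 2 2], max=6
Drop 5: T rot1 at col 0 lands with bottom-row=4; cleared 0 line(s) (total 0); column heights now [7 6 6 6 1 2 2], max=7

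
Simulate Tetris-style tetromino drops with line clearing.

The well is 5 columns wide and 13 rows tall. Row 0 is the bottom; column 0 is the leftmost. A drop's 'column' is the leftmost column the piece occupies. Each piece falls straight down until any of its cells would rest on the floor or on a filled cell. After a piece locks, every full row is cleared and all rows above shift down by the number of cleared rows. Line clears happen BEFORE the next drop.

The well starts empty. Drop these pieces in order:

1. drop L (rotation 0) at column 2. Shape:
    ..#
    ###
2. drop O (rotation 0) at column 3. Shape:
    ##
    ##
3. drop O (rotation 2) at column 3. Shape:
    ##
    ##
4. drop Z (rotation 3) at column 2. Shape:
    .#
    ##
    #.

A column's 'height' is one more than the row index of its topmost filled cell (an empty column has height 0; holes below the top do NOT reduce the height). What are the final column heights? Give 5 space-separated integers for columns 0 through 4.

Answer: 0 0 7 8 6

Derivation:
Drop 1: L rot0 at col 2 lands with bottom-row=0; cleared 0 line(s) (total 0); column heights now [0 0 1 1 2], max=2
Drop 2: O rot0 at col 3 lands with bottom-row=2; cleared 0 line(s) (total 0); column heights now [0 0 1 4 4], max=4
Drop 3: O rot2 at col 3 lands with bottom-row=4; cleared 0 line(s) (total 0); column heights now [0 0 1 6 6], max=6
Drop 4: Z rot3 at col 2 lands with bottom-row=5; cleared 0 line(s) (total 0); column heights now [0 0 7 8 6], max=8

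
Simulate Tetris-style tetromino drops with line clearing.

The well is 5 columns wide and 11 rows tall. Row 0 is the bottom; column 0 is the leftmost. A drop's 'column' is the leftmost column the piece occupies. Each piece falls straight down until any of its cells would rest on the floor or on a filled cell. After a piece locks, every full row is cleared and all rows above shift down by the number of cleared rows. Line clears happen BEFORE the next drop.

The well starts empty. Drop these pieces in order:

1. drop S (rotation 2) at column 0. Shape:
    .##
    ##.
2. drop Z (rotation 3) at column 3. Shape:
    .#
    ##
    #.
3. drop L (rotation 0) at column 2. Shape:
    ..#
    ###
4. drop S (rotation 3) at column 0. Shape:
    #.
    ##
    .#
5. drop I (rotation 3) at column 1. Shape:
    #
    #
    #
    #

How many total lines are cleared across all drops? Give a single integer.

Drop 1: S rot2 at col 0 lands with bottom-row=0; cleared 0 line(s) (total 0); column heights now [1 2 2 0 0], max=2
Drop 2: Z rot3 at col 3 lands with bottom-row=0; cleared 0 line(s) (total 0); column heights now [1 2 2 2 3], max=3
Drop 3: L rot0 at col 2 lands with bottom-row=3; cleared 0 line(s) (total 0); column heights now [1 2 4 4 5], max=5
Drop 4: S rot3 at col 0 lands with bottom-row=2; cleared 1 line(s) (total 1); column heights now [4 3 2 2 4], max=4
Drop 5: I rot3 at col 1 lands with bottom-row=3; cleared 0 line(s) (total 1); column heights now [4 7 2 2 4], max=7

Answer: 1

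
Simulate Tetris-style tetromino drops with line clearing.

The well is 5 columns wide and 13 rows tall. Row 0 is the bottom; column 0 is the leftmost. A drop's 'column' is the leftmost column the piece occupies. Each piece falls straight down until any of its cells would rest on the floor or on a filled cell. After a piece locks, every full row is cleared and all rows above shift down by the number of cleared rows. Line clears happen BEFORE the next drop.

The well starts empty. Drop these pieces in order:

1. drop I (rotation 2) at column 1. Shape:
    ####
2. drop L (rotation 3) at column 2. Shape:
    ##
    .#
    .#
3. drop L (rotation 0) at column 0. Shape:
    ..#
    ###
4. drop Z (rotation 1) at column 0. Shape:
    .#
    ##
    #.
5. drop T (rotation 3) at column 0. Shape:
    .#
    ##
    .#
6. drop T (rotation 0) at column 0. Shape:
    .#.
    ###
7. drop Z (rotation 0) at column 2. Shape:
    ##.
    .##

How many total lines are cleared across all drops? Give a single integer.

Drop 1: I rot2 at col 1 lands with bottom-row=0; cleared 0 line(s) (total 0); column heights now [0 1 1 1 1], max=1
Drop 2: L rot3 at col 2 lands with bottom-row=1; cleared 0 line(s) (total 0); column heights now [0 1 4 4 1], max=4
Drop 3: L rot0 at col 0 lands with bottom-row=4; cleared 0 line(s) (total 0); column heights now [5 5 6 4 1], max=6
Drop 4: Z rot1 at col 0 lands with bottom-row=5; cleared 0 line(s) (total 0); column heights now [7 8 6 4 1], max=8
Drop 5: T rot3 at col 0 lands with bottom-row=8; cleared 0 line(s) (total 0); column heights now [10 11 6 4 1], max=11
Drop 6: T rot0 at col 0 lands with bottom-row=11; cleared 0 line(s) (total 0); column heights now [12 13 12 4 1], max=13
Drop 7: Z rot0 at col 2 lands with bottom-row=11; cleared 1 line(s) (total 1); column heights now [10 12 12 12 1], max=12

Answer: 1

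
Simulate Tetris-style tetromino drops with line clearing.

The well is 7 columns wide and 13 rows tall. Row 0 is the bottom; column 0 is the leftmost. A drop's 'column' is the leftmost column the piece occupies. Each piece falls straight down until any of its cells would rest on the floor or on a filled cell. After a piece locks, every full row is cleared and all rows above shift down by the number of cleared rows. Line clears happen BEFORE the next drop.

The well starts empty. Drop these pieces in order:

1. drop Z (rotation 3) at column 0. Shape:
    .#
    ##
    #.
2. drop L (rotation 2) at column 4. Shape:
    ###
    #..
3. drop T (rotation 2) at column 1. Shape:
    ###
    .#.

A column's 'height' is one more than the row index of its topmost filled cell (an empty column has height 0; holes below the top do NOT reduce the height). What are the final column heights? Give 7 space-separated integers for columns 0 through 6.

Answer: 2 4 4 4 2 2 2

Derivation:
Drop 1: Z rot3 at col 0 lands with bottom-row=0; cleared 0 line(s) (total 0); column heights now [2 3 0 0 0 0 0], max=3
Drop 2: L rot2 at col 4 lands with bottom-row=0; cleared 0 line(s) (total 0); column heights now [2 3 0 0 2 2 2], max=3
Drop 3: T rot2 at col 1 lands with bottom-row=2; cleared 0 line(s) (total 0); column heights now [2 4 4 4 2 2 2], max=4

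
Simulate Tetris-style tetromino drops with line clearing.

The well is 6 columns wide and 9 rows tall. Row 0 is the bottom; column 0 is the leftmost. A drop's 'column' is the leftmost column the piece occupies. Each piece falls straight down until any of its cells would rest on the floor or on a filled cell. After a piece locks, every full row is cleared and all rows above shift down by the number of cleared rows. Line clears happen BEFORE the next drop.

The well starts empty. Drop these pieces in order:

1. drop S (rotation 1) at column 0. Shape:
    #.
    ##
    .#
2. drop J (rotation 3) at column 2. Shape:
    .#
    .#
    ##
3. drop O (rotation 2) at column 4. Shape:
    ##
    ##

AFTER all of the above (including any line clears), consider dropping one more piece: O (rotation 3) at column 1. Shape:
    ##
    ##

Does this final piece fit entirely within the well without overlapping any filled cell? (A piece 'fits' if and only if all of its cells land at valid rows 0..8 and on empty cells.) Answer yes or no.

Answer: yes

Derivation:
Drop 1: S rot1 at col 0 lands with bottom-row=0; cleared 0 line(s) (total 0); column heights now [3 2 0 0 0 0], max=3
Drop 2: J rot3 at col 2 lands with bottom-row=0; cleared 0 line(s) (total 0); column heights now [3 2 1 3 0 0], max=3
Drop 3: O rot2 at col 4 lands with bottom-row=0; cleared 0 line(s) (total 0); column heights now [3 2 1 3 2 2], max=3
Test piece O rot3 at col 1 (width 2): heights before test = [3 2 1 3 2 2]; fits = True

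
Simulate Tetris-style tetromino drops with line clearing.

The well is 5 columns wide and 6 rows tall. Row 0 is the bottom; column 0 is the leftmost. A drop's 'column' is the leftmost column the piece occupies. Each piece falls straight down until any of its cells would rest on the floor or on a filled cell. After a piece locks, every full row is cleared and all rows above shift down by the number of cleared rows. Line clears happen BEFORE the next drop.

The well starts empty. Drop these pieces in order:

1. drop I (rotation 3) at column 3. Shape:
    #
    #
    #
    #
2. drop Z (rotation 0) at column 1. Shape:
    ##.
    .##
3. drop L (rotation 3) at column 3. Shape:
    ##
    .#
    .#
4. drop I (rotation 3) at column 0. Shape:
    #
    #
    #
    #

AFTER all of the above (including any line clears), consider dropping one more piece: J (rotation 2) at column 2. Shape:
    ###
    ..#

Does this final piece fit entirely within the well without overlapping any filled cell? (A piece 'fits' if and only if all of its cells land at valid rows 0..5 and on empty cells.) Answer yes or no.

Answer: no

Derivation:
Drop 1: I rot3 at col 3 lands with bottom-row=0; cleared 0 line(s) (total 0); column heights now [0 0 0 4 0], max=4
Drop 2: Z rot0 at col 1 lands with bottom-row=4; cleared 0 line(s) (total 0); column heights now [0 6 6 5 0], max=6
Drop 3: L rot3 at col 3 lands with bottom-row=3; cleared 0 line(s) (total 0); column heights now [0 6 6 6 6], max=6
Drop 4: I rot3 at col 0 lands with bottom-row=0; cleared 0 line(s) (total 0); column heights now [4 6 6 6 6], max=6
Test piece J rot2 at col 2 (width 3): heights before test = [4 6 6 6 6]; fits = False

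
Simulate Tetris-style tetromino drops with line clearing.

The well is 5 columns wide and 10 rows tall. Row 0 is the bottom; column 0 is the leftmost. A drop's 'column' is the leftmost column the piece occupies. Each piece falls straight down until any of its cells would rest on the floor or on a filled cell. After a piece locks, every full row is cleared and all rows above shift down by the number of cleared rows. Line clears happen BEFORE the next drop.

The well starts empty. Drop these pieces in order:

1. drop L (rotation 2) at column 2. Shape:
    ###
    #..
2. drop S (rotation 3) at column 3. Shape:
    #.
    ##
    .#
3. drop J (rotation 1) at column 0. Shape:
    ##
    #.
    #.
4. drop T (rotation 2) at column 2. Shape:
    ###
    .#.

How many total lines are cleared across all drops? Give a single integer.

Answer: 0

Derivation:
Drop 1: L rot2 at col 2 lands with bottom-row=0; cleared 0 line(s) (total 0); column heights now [0 0 2 2 2], max=2
Drop 2: S rot3 at col 3 lands with bottom-row=2; cleared 0 line(s) (total 0); column heights now [0 0 2 5 4], max=5
Drop 3: J rot1 at col 0 lands with bottom-row=0; cleared 0 line(s) (total 0); column heights now [3 3 2 5 4], max=5
Drop 4: T rot2 at col 2 lands with bottom-row=5; cleared 0 line(s) (total 0); column heights now [3 3 7 7 7], max=7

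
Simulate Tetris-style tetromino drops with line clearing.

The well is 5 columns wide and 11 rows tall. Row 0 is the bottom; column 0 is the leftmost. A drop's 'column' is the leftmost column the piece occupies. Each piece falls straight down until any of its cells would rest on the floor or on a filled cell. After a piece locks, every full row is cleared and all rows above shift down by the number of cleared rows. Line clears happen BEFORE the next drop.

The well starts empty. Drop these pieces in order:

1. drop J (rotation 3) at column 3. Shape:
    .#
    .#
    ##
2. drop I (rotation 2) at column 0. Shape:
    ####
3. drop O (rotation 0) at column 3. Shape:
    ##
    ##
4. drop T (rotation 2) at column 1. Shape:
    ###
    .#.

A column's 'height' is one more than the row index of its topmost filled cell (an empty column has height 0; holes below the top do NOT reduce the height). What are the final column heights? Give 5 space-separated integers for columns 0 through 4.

Drop 1: J rot3 at col 3 lands with bottom-row=0; cleared 0 line(s) (total 0); column heights now [0 0 0 1 3], max=3
Drop 2: I rot2 at col 0 lands with bottom-row=1; cleared 1 line(s) (total 1); column heights now [0 0 0 1 2], max=2
Drop 3: O rot0 at col 3 lands with bottom-row=2; cleared 0 line(s) (total 1); column heights now [0 0 0 4 4], max=4
Drop 4: T rot2 at col 1 lands with bottom-row=3; cleared 0 line(s) (total 1); column heights now [0 5 5 5 4], max=5

Answer: 0 5 5 5 4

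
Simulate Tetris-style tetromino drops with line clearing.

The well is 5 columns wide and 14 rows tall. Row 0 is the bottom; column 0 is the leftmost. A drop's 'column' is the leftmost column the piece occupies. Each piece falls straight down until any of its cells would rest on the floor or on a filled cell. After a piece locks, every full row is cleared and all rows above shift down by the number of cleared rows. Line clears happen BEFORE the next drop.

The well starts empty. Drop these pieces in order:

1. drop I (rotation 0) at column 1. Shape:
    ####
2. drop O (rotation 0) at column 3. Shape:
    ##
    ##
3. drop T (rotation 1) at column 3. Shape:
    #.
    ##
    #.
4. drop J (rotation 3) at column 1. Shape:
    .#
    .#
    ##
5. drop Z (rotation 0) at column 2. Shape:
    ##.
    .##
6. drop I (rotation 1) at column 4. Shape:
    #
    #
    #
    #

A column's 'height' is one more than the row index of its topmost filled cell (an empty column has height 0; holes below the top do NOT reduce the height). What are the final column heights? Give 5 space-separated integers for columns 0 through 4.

Drop 1: I rot0 at col 1 lands with bottom-row=0; cleared 0 line(s) (total 0); column heights now [0 1 1 1 1], max=1
Drop 2: O rot0 at col 3 lands with bottom-row=1; cleared 0 line(s) (total 0); column heights now [0 1 1 3 3], max=3
Drop 3: T rot1 at col 3 lands with bottom-row=3; cleared 0 line(s) (total 0); column heights now [0 1 1 6 5], max=6
Drop 4: J rot3 at col 1 lands with bottom-row=1; cleared 0 line(s) (total 0); column heights now [0 2 4 6 5], max=6
Drop 5: Z rot0 at col 2 lands with bottom-row=6; cleared 0 line(s) (total 0); column heights now [0 2 8 8 7], max=8
Drop 6: I rot1 at col 4 lands with bottom-row=7; cleared 0 line(s) (total 0); column heights now [0 2 8 8 11], max=11

Answer: 0 2 8 8 11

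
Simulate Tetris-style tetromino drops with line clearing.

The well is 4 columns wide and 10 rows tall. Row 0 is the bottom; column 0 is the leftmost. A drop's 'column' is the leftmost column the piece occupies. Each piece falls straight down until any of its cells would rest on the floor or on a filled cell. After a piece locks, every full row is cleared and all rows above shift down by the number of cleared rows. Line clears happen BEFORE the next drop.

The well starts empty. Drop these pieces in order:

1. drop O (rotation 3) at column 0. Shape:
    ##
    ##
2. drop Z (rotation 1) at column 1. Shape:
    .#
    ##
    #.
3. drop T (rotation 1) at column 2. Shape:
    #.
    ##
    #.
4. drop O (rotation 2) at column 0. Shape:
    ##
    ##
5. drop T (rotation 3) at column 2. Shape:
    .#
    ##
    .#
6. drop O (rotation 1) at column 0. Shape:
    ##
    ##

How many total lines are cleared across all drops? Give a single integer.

Answer: 2

Derivation:
Drop 1: O rot3 at col 0 lands with bottom-row=0; cleared 0 line(s) (total 0); column heights now [2 2 0 0], max=2
Drop 2: Z rot1 at col 1 lands with bottom-row=2; cleared 0 line(s) (total 0); column heights now [2 4 5 0], max=5
Drop 3: T rot1 at col 2 lands with bottom-row=5; cleared 0 line(s) (total 0); column heights now [2 4 8 7], max=8
Drop 4: O rot2 at col 0 lands with bottom-row=4; cleared 0 line(s) (total 0); column heights now [6 6 8 7], max=8
Drop 5: T rot3 at col 2 lands with bottom-row=7; cleared 0 line(s) (total 0); column heights now [6 6 9 10], max=10
Drop 6: O rot1 at col 0 lands with bottom-row=6; cleared 2 line(s) (total 2); column heights now [6 6 7 8], max=8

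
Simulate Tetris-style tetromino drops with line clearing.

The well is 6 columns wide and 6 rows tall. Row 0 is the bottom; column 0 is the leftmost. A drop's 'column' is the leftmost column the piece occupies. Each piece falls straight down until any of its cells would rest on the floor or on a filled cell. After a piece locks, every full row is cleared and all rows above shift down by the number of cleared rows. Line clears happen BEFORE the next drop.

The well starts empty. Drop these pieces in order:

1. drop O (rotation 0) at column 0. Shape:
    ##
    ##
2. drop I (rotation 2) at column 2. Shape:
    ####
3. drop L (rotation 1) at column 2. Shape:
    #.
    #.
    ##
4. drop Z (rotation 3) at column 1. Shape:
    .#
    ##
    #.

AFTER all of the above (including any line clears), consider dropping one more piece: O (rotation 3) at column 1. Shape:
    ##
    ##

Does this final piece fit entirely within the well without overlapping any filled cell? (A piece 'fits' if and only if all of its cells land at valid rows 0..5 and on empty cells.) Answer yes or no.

Drop 1: O rot0 at col 0 lands with bottom-row=0; cleared 0 line(s) (total 0); column heights now [2 2 0 0 0 0], max=2
Drop 2: I rot2 at col 2 lands with bottom-row=0; cleared 1 line(s) (total 1); column heights now [1 1 0 0 0 0], max=1
Drop 3: L rot1 at col 2 lands with bottom-row=0; cleared 0 line(s) (total 1); column heights now [1 1 3 1 0 0], max=3
Drop 4: Z rot3 at col 1 lands with bottom-row=2; cleared 0 line(s) (total 1); column heights now [1 4 5 1 0 0], max=5
Test piece O rot3 at col 1 (width 2): heights before test = [1 4 5 1 0 0]; fits = False

Answer: no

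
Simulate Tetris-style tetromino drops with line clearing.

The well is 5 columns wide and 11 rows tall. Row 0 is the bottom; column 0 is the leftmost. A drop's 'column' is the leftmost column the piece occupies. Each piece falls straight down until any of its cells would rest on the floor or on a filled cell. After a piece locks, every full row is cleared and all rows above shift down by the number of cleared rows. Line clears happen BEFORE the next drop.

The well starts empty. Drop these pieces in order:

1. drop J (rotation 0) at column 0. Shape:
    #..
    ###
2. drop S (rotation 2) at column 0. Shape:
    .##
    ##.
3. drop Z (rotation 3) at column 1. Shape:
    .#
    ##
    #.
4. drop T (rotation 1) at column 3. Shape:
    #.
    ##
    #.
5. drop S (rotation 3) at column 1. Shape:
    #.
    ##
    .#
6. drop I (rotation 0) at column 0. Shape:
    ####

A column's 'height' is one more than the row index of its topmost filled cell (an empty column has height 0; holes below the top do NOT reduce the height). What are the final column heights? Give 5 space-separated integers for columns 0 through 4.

Answer: 11 11 11 11 2

Derivation:
Drop 1: J rot0 at col 0 lands with bottom-row=0; cleared 0 line(s) (total 0); column heights now [2 1 1 0 0], max=2
Drop 2: S rot2 at col 0 lands with bottom-row=2; cleared 0 line(s) (total 0); column heights now [3 4 4 0 0], max=4
Drop 3: Z rot3 at col 1 lands with bottom-row=4; cleared 0 line(s) (total 0); column heights now [3 6 7 0 0], max=7
Drop 4: T rot1 at col 3 lands with bottom-row=0; cleared 0 line(s) (total 0); column heights now [3 6 7 3 2], max=7
Drop 5: S rot3 at col 1 lands with bottom-row=7; cleared 0 line(s) (total 0); column heights now [3 10 9 3 2], max=10
Drop 6: I rot0 at col 0 lands with bottom-row=10; cleared 0 line(s) (total 0); column heights now [11 11 11 11 2], max=11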